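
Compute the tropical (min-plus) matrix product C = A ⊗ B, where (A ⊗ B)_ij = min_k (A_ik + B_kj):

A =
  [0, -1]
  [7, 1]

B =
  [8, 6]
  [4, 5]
A ⊗ B =
  [3, 4]
  [5, 6]

Apply the min-plus product entry-by-entry:
  C[0][0] = min over k of (A[0][0] + B[0][0] = 0 + 8 = 8, A[0][1] + B[1][0] = -1 + 4 = 3) = 3 (attained at k = 1)
  C[0][1] = min over k of (A[0][0] + B[0][1] = 0 + 6 = 6, A[0][1] + B[1][1] = -1 + 5 = 4) = 4 (attained at k = 1)
  C[1][0] = min over k of (A[1][0] + B[0][0] = 7 + 8 = 15, A[1][1] + B[1][0] = 1 + 4 = 5) = 5 (attained at k = 1)
  C[1][1] = min over k of (A[1][0] + B[0][1] = 7 + 6 = 13, A[1][1] + B[1][1] = 1 + 5 = 6) = 6 (attained at k = 1)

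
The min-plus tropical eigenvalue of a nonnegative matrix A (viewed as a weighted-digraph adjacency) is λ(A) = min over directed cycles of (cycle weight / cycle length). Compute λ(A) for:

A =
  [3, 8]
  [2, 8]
λ(A) = 3

Enumerate directed cycles and compute their means (weight / length). Sample:
  cycle 0 → 0: weight = 3, length = 1, mean = 3/1 ≈ 3.000
  cycle 1 → 1: weight = 8, length = 1, mean = 8/1 ≈ 8.000
  cycle 0 → 1 → 0: weight = 10, length = 2, mean = 10/2 ≈ 5.000
  cycle 1 → 0 → 1: weight = 10, length = 2, mean = 10/2 ≈ 5.000
Minimum mean = 3.000, attained e.g. along the cycle 0 → 0 with weight 3 and length 1. So λ(A) = 3/1 = 3.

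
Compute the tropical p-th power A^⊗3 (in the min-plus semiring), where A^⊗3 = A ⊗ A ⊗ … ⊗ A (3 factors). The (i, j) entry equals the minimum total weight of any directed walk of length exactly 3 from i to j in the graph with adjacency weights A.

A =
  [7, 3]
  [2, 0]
A^⊗3 =
  [5, 3]
  [2, 0]

Each entry (A^⊗3)_ij equals the minimum over all length-3 walks i = v_0 → v_1 → … → v_3 = j of Σ_t A[v_t][v_{t+1}]. For example, for (i, j) = (0, 1) we minimise over 4 possible intermediate vertex sequences; the minimum is 3, attained along the walk 0 → 1 → 1 → 1.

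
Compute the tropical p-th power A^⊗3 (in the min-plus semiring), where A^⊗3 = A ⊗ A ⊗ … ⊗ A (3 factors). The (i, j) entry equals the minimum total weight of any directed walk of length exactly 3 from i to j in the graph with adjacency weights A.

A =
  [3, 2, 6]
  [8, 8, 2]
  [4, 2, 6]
A^⊗3 =
  [8, 6, 7]
  [9, 8, 6]
  [8, 6, 8]

Each entry (A^⊗3)_ij equals the minimum over all length-3 walks i = v_0 → v_1 → … → v_3 = j of Σ_t A[v_t][v_{t+1}]. For example, for (i, j) = (0, 2) we minimise over 9 possible intermediate vertex sequences; the minimum is 7, attained along the walk 0 → 0 → 1 → 2.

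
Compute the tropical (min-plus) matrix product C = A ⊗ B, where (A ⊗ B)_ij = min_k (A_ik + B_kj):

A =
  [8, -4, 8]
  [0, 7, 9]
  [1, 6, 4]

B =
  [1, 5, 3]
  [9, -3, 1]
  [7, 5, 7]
A ⊗ B =
  [5, -7, -3]
  [1, 4, 3]
  [2, 3, 4]

Apply the min-plus product entry-by-entry:
  C[0][0] = min over k of (A[0][0] + B[0][0] = 8 + 1 = 9, A[0][1] + B[1][0] = -4 + 9 = 5, A[0][2] + B[2][0] = 8 + 7 = 15) = 5 (attained at k = 1)
  C[0][1] = min over k of (A[0][0] + B[0][1] = 8 + 5 = 13, A[0][1] + B[1][1] = -4 + -3 = -7, A[0][2] + B[2][1] = 8 + 5 = 13) = -7 (attained at k = 1)
  C[0][2] = min over k of (A[0][0] + B[0][2] = 8 + 3 = 11, A[0][1] + B[1][2] = -4 + 1 = -3, A[0][2] + B[2][2] = 8 + 7 = 15) = -3 (attained at k = 1)
  C[1][0] = min over k of (A[1][0] + B[0][0] = 0 + 1 = 1, A[1][1] + B[1][0] = 7 + 9 = 16, A[1][2] + B[2][0] = 9 + 7 = 16) = 1 (attained at k = 0)
  C[1][1] = min over k of (A[1][0] + B[0][1] = 0 + 5 = 5, A[1][1] + B[1][1] = 7 + -3 = 4, A[1][2] + B[2][1] = 9 + 5 = 14) = 4 (attained at k = 1)
  C[1][2] = min over k of (A[1][0] + B[0][2] = 0 + 3 = 3, A[1][1] + B[1][2] = 7 + 1 = 8, A[1][2] + B[2][2] = 9 + 7 = 16) = 3 (attained at k = 0)
  C[2][0] = min over k of (A[2][0] + B[0][0] = 1 + 1 = 2, A[2][1] + B[1][0] = 6 + 9 = 15, A[2][2] + B[2][0] = 4 + 7 = 11) = 2 (attained at k = 0)
  C[2][1] = min over k of (A[2][0] + B[0][1] = 1 + 5 = 6, A[2][1] + B[1][1] = 6 + -3 = 3, A[2][2] + B[2][1] = 4 + 5 = 9) = 3 (attained at k = 1)
  C[2][2] = min over k of (A[2][0] + B[0][2] = 1 + 3 = 4, A[2][1] + B[1][2] = 6 + 1 = 7, A[2][2] + B[2][2] = 4 + 7 = 11) = 4 (attained at k = 0)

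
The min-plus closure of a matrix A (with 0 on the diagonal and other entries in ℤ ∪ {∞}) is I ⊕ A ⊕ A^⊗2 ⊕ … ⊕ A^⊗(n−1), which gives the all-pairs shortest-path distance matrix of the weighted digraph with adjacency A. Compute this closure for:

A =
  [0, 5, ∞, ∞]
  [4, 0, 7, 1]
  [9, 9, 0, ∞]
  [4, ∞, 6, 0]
Closure =
  [0, 5, 12, 6]
  [4, 0, 7, 1]
  [9, 9, 0, 10]
  [4, 9, 6, 0]

This is the Floyd-Warshall all-pairs shortest-path computation. For each intermediate vertex k = 0, 1, …, 3, update dist[i][j] ← min(dist[i][j], dist[i][k] + dist[k][j]). The final matrix gives, for each (i, j), the minimum total weight of any directed path from i to j (possibly empty when i = j).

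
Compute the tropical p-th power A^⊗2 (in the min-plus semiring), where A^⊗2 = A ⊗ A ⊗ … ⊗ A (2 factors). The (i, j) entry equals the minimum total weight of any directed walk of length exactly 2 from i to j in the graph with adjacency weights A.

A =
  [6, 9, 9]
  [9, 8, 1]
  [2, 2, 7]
A^⊗2 =
  [11, 11, 10]
  [3, 3, 8]
  [8, 9, 3]

Each entry (A^⊗2)_ij equals the minimum over all length-2 walks i = v_0 → v_1 → … → v_2 = j of Σ_t A[v_t][v_{t+1}]. For example, for (i, j) = (0, 2) we minimise over 3 possible intermediate vertex sequences; the minimum is 10, attained along the walk 0 → 1 → 2.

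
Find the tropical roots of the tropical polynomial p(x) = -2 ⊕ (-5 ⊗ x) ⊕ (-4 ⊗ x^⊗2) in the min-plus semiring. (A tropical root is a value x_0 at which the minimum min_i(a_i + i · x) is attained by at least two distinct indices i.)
Roots: {-1, 3}

Each tropical root is a break point of the lower envelope of the lines y = a_i + i · x (there are 3 lines, with slopes 0, 1, ..., 2). Only the lines that attain the minimum somewhere contribute to roots; other lines are dominated. Here the surviving (envelope) indices are i = 2, i = 1, i = 0.
Intersections between consecutive envelope lines give the roots: for adjacent envelope indices i < j the intersection is x = (a_i − a_j) / (j − i). Reading off the sorted break points: {-1, 3}.
Verification: at each break x_0, at least two indices attain the minimum of min_i(a_i + i · x_0).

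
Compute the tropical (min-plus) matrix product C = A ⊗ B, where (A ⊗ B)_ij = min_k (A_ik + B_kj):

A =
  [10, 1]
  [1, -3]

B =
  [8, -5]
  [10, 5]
A ⊗ B =
  [11, 5]
  [7, -4]

Apply the min-plus product entry-by-entry:
  C[0][0] = min over k of (A[0][0] + B[0][0] = 10 + 8 = 18, A[0][1] + B[1][0] = 1 + 10 = 11) = 11 (attained at k = 1)
  C[0][1] = min over k of (A[0][0] + B[0][1] = 10 + -5 = 5, A[0][1] + B[1][1] = 1 + 5 = 6) = 5 (attained at k = 0)
  C[1][0] = min over k of (A[1][0] + B[0][0] = 1 + 8 = 9, A[1][1] + B[1][0] = -3 + 10 = 7) = 7 (attained at k = 1)
  C[1][1] = min over k of (A[1][0] + B[0][1] = 1 + -5 = -4, A[1][1] + B[1][1] = -3 + 5 = 2) = -4 (attained at k = 0)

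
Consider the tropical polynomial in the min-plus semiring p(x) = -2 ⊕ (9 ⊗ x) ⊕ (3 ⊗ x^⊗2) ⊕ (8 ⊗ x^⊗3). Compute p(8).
p(8) = -2

A tropical monomial a ⊗ x^⊗i evaluates to a + i · x. Evaluating each term at x = 8:
  Term 0 contributes -2 + 0 · 8 = -2
  Term 1 contributes 9 + 1 · 8 = 17
  Term 2 contributes 3 + 2 · 8 = 19
  Term 3 contributes 8 + 3 · 8 = 32
p(8) = ⊕ of these = min[-2, 17, 19, 32] = -2.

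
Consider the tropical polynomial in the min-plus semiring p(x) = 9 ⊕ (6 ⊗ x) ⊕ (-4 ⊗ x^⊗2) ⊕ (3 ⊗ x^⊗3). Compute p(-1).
p(-1) = -6

A tropical monomial a ⊗ x^⊗i evaluates to a + i · x. Evaluating each term at x = -1:
  Term 0 contributes 9 + 0 · -1 = 9
  Term 1 contributes 6 + 1 · -1 = 5
  Term 2 contributes -4 + 2 · -1 = -6
  Term 3 contributes 3 + 3 · -1 = 0
p(-1) = ⊕ of these = min[9, 5, -6, 0] = -6.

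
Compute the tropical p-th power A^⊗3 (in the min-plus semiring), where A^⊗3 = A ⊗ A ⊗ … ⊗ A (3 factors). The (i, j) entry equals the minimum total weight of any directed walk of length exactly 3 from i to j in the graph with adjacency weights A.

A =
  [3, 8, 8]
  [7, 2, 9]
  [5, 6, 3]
A^⊗3 =
  [9, 12, 14]
  [11, 6, 13]
  [11, 10, 9]

Each entry (A^⊗3)_ij equals the minimum over all length-3 walks i = v_0 → v_1 → … → v_3 = j of Σ_t A[v_t][v_{t+1}]. For example, for (i, j) = (0, 2) we minimise over 9 possible intermediate vertex sequences; the minimum is 14, attained along the walk 0 → 0 → 0 → 2.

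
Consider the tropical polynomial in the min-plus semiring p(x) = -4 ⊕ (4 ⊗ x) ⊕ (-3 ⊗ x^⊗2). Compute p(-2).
p(-2) = -7

A tropical monomial a ⊗ x^⊗i evaluates to a + i · x. Evaluating each term at x = -2:
  Term 0 contributes -4 + 0 · -2 = -4
  Term 1 contributes 4 + 1 · -2 = 2
  Term 2 contributes -3 + 2 · -2 = -7
p(-2) = ⊕ of these = min[-4, 2, -7] = -7.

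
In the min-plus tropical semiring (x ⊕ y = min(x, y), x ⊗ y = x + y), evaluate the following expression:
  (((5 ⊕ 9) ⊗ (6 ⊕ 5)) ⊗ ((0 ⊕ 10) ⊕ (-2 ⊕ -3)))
(((5 ⊕ 9) ⊗ (6 ⊕ 5)) ⊗ ((0 ⊕ 10) ⊕ (-2 ⊕ -3))) = 7

Expand innermost to outermost. Recall ⊕ takes the minimum of its arguments and ⊗ takes their sum. Working out the expression (((5 ⊕ 9) ⊗ (6 ⊕ 5)) ⊗ ((0 ⊕ 10) ⊕ (-2 ⊕ -3))) gives 7.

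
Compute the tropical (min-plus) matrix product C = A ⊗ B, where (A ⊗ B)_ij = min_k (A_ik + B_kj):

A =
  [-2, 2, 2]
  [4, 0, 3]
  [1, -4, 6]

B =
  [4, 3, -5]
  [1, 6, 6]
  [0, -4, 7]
A ⊗ B =
  [2, -2, -7]
  [1, -1, -1]
  [-3, 2, -4]

Apply the min-plus product entry-by-entry:
  C[0][0] = min over k of (A[0][0] + B[0][0] = -2 + 4 = 2, A[0][1] + B[1][0] = 2 + 1 = 3, A[0][2] + B[2][0] = 2 + 0 = 2) = 2 (attained at k = 0)
  C[0][1] = min over k of (A[0][0] + B[0][1] = -2 + 3 = 1, A[0][1] + B[1][1] = 2 + 6 = 8, A[0][2] + B[2][1] = 2 + -4 = -2) = -2 (attained at k = 2)
  C[0][2] = min over k of (A[0][0] + B[0][2] = -2 + -5 = -7, A[0][1] + B[1][2] = 2 + 6 = 8, A[0][2] + B[2][2] = 2 + 7 = 9) = -7 (attained at k = 0)
  C[1][0] = min over k of (A[1][0] + B[0][0] = 4 + 4 = 8, A[1][1] + B[1][0] = 0 + 1 = 1, A[1][2] + B[2][0] = 3 + 0 = 3) = 1 (attained at k = 1)
  C[1][1] = min over k of (A[1][0] + B[0][1] = 4 + 3 = 7, A[1][1] + B[1][1] = 0 + 6 = 6, A[1][2] + B[2][1] = 3 + -4 = -1) = -1 (attained at k = 2)
  C[1][2] = min over k of (A[1][0] + B[0][2] = 4 + -5 = -1, A[1][1] + B[1][2] = 0 + 6 = 6, A[1][2] + B[2][2] = 3 + 7 = 10) = -1 (attained at k = 0)
  C[2][0] = min over k of (A[2][0] + B[0][0] = 1 + 4 = 5, A[2][1] + B[1][0] = -4 + 1 = -3, A[2][2] + B[2][0] = 6 + 0 = 6) = -3 (attained at k = 1)
  C[2][1] = min over k of (A[2][0] + B[0][1] = 1 + 3 = 4, A[2][1] + B[1][1] = -4 + 6 = 2, A[2][2] + B[2][1] = 6 + -4 = 2) = 2 (attained at k = 1)
  C[2][2] = min over k of (A[2][0] + B[0][2] = 1 + -5 = -4, A[2][1] + B[1][2] = -4 + 6 = 2, A[2][2] + B[2][2] = 6 + 7 = 13) = -4 (attained at k = 0)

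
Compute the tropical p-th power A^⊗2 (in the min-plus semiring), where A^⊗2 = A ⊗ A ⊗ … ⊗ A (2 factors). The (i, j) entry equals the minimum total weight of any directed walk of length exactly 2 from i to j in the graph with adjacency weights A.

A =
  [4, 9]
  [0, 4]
A^⊗2 =
  [8, 13]
  [4, 8]

Each entry (A^⊗2)_ij equals the minimum over all length-2 walks i = v_0 → v_1 → … → v_2 = j of Σ_t A[v_t][v_{t+1}]. For example, for (i, j) = (0, 1) we minimise over 2 possible intermediate vertex sequences; the minimum is 13, attained along the walk 0 → 0 → 1.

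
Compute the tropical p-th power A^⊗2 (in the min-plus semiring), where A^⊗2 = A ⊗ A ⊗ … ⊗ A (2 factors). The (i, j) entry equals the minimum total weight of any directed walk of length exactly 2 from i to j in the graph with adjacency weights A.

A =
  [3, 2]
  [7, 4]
A^⊗2 =
  [6, 5]
  [10, 8]

Each entry (A^⊗2)_ij equals the minimum over all length-2 walks i = v_0 → v_1 → … → v_2 = j of Σ_t A[v_t][v_{t+1}]. For example, for (i, j) = (0, 1) we minimise over 2 possible intermediate vertex sequences; the minimum is 5, attained along the walk 0 → 0 → 1.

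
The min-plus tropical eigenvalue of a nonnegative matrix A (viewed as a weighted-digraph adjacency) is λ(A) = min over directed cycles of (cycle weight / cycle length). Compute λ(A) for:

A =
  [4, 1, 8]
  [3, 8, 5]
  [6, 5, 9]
λ(A) = 2

Enumerate directed cycles and compute their means (weight / length). Sample:
  cycle 0 → 0: weight = 4, length = 1, mean = 4/1 ≈ 4.000
  cycle 1 → 1: weight = 8, length = 1, mean = 8/1 ≈ 8.000
  cycle 2 → 2: weight = 9, length = 1, mean = 9/1 ≈ 9.000
  cycle 0 → 1 → 0: weight = 4, length = 2, mean = 4/2 ≈ 2.000
  cycle 0 → 2 → 0: weight = 14, length = 2, mean = 14/2 ≈ 7.000
  cycle 1 → 0 → 1: weight = 4, length = 2, mean = 4/2 ≈ 2.000
Minimum mean = 2.000, attained e.g. along the cycle 0 → 1 → 0 with weight 4 and length 2. So λ(A) = 4/2 = 2.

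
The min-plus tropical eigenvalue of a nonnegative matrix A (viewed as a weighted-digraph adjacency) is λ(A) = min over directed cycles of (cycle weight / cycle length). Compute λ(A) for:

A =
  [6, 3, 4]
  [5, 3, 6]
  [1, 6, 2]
λ(A) = 2

Enumerate directed cycles and compute their means (weight / length). Sample:
  cycle 0 → 0: weight = 6, length = 1, mean = 6/1 ≈ 6.000
  cycle 1 → 1: weight = 3, length = 1, mean = 3/1 ≈ 3.000
  cycle 2 → 2: weight = 2, length = 1, mean = 2/1 ≈ 2.000
  cycle 0 → 1 → 0: weight = 8, length = 2, mean = 8/2 ≈ 4.000
  cycle 0 → 2 → 0: weight = 5, length = 2, mean = 5/2 ≈ 2.500
  cycle 1 → 0 → 1: weight = 8, length = 2, mean = 8/2 ≈ 4.000
Minimum mean = 2.000, attained e.g. along the cycle 2 → 2 with weight 2 and length 1. So λ(A) = 2/1 = 2.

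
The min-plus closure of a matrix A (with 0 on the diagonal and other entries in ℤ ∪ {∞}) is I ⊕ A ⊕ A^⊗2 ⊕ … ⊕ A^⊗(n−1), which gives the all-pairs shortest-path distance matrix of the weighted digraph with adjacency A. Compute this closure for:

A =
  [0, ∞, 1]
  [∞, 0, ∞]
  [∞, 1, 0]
Closure =
  [0, 2, 1]
  [∞, 0, ∞]
  [∞, 1, 0]

This is the Floyd-Warshall all-pairs shortest-path computation. For each intermediate vertex k = 0, 1, …, 2, update dist[i][j] ← min(dist[i][j], dist[i][k] + dist[k][j]). The final matrix gives, for each (i, j), the minimum total weight of any directed path from i to j (possibly empty when i = j).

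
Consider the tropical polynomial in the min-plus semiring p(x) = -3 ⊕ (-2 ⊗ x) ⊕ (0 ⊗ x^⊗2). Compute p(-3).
p(-3) = -6

A tropical monomial a ⊗ x^⊗i evaluates to a + i · x. Evaluating each term at x = -3:
  Term 0 contributes -3 + 0 · -3 = -3
  Term 1 contributes -2 + 1 · -3 = -5
  Term 2 contributes 0 + 2 · -3 = -6
p(-3) = ⊕ of these = min[-3, -5, -6] = -6.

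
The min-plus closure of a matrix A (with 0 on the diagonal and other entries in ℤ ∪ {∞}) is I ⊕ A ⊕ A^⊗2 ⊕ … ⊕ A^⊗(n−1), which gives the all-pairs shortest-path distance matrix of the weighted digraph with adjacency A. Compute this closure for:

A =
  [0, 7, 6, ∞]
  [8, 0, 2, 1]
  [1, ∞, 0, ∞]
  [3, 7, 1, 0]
Closure =
  [0, 7, 6, 8]
  [3, 0, 2, 1]
  [1, 8, 0, 9]
  [2, 7, 1, 0]

This is the Floyd-Warshall all-pairs shortest-path computation. For each intermediate vertex k = 0, 1, …, 3, update dist[i][j] ← min(dist[i][j], dist[i][k] + dist[k][j]). The final matrix gives, for each (i, j), the minimum total weight of any directed path from i to j (possibly empty when i = j).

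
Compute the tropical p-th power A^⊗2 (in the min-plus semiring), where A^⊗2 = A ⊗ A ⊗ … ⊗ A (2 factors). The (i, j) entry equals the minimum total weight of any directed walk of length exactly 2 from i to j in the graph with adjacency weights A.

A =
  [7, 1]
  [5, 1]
A^⊗2 =
  [6, 2]
  [6, 2]

Each entry (A^⊗2)_ij equals the minimum over all length-2 walks i = v_0 → v_1 → … → v_2 = j of Σ_t A[v_t][v_{t+1}]. For example, for (i, j) = (0, 1) we minimise over 2 possible intermediate vertex sequences; the minimum is 2, attained along the walk 0 → 1 → 1.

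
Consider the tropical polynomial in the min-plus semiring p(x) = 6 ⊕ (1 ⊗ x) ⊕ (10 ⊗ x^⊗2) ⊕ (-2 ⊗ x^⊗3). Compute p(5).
p(5) = 6

A tropical monomial a ⊗ x^⊗i evaluates to a + i · x. Evaluating each term at x = 5:
  Term 0 contributes 6 + 0 · 5 = 6
  Term 1 contributes 1 + 1 · 5 = 6
  Term 2 contributes 10 + 2 · 5 = 20
  Term 3 contributes -2 + 3 · 5 = 13
p(5) = ⊕ of these = min[6, 6, 20, 13] = 6.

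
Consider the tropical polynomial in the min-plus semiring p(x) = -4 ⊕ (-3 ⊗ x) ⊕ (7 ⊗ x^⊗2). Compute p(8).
p(8) = -4

A tropical monomial a ⊗ x^⊗i evaluates to a + i · x. Evaluating each term at x = 8:
  Term 0 contributes -4 + 0 · 8 = -4
  Term 1 contributes -3 + 1 · 8 = 5
  Term 2 contributes 7 + 2 · 8 = 23
p(8) = ⊕ of these = min[-4, 5, 23] = -4.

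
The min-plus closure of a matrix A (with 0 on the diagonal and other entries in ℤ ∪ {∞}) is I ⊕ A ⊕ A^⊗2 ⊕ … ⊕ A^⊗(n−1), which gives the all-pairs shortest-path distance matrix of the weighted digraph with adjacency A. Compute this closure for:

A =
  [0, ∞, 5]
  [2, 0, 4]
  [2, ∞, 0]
Closure =
  [0, ∞, 5]
  [2, 0, 4]
  [2, ∞, 0]

This is the Floyd-Warshall all-pairs shortest-path computation. For each intermediate vertex k = 0, 1, …, 2, update dist[i][j] ← min(dist[i][j], dist[i][k] + dist[k][j]). The final matrix gives, for each (i, j), the minimum total weight of any directed path from i to j (possibly empty when i = j).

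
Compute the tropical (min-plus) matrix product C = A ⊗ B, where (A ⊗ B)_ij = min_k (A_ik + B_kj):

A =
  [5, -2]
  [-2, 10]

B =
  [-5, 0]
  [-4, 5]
A ⊗ B =
  [-6, 3]
  [-7, -2]

Apply the min-plus product entry-by-entry:
  C[0][0] = min over k of (A[0][0] + B[0][0] = 5 + -5 = 0, A[0][1] + B[1][0] = -2 + -4 = -6) = -6 (attained at k = 1)
  C[0][1] = min over k of (A[0][0] + B[0][1] = 5 + 0 = 5, A[0][1] + B[1][1] = -2 + 5 = 3) = 3 (attained at k = 1)
  C[1][0] = min over k of (A[1][0] + B[0][0] = -2 + -5 = -7, A[1][1] + B[1][0] = 10 + -4 = 6) = -7 (attained at k = 0)
  C[1][1] = min over k of (A[1][0] + B[0][1] = -2 + 0 = -2, A[1][1] + B[1][1] = 10 + 5 = 15) = -2 (attained at k = 0)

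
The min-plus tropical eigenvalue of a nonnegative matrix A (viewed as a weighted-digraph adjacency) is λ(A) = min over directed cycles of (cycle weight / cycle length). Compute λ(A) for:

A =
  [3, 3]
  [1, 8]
λ(A) = 2

Enumerate directed cycles and compute their means (weight / length). Sample:
  cycle 0 → 0: weight = 3, length = 1, mean = 3/1 ≈ 3.000
  cycle 1 → 1: weight = 8, length = 1, mean = 8/1 ≈ 8.000
  cycle 0 → 1 → 0: weight = 4, length = 2, mean = 4/2 ≈ 2.000
  cycle 1 → 0 → 1: weight = 4, length = 2, mean = 4/2 ≈ 2.000
Minimum mean = 2.000, attained e.g. along the cycle 0 → 1 → 0 with weight 4 and length 2. So λ(A) = 4/2 = 2.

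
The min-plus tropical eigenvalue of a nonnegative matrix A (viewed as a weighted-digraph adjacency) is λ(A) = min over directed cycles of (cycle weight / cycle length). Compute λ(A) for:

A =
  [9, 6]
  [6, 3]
λ(A) = 3

Enumerate directed cycles and compute their means (weight / length). Sample:
  cycle 0 → 0: weight = 9, length = 1, mean = 9/1 ≈ 9.000
  cycle 1 → 1: weight = 3, length = 1, mean = 3/1 ≈ 3.000
  cycle 0 → 1 → 0: weight = 12, length = 2, mean = 12/2 ≈ 6.000
  cycle 1 → 0 → 1: weight = 12, length = 2, mean = 12/2 ≈ 6.000
Minimum mean = 3.000, attained e.g. along the cycle 1 → 1 with weight 3 and length 1. So λ(A) = 3/1 = 3.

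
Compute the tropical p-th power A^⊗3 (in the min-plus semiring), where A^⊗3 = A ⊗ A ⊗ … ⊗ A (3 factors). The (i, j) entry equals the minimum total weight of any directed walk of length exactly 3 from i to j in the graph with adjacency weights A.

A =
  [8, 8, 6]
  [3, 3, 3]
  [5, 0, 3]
A^⊗3 =
  [9, 9, 9]
  [6, 6, 6]
  [6, 3, 6]

Each entry (A^⊗3)_ij equals the minimum over all length-3 walks i = v_0 → v_1 → … → v_3 = j of Σ_t A[v_t][v_{t+1}]. For example, for (i, j) = (0, 2) we minimise over 9 possible intermediate vertex sequences; the minimum is 9, attained along the walk 0 → 2 → 1 → 2.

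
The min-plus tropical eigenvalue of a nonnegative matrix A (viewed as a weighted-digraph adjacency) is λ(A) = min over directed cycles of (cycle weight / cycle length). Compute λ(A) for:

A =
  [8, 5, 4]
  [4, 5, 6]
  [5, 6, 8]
λ(A) = 9/2

Enumerate directed cycles and compute their means (weight / length). Sample:
  cycle 0 → 0: weight = 8, length = 1, mean = 8/1 ≈ 8.000
  cycle 1 → 1: weight = 5, length = 1, mean = 5/1 ≈ 5.000
  cycle 2 → 2: weight = 8, length = 1, mean = 8/1 ≈ 8.000
  cycle 0 → 1 → 0: weight = 9, length = 2, mean = 9/2 ≈ 4.500
  cycle 0 → 2 → 0: weight = 9, length = 2, mean = 9/2 ≈ 4.500
  cycle 1 → 0 → 1: weight = 9, length = 2, mean = 9/2 ≈ 4.500
Minimum mean = 4.500, attained e.g. along the cycle 0 → 1 → 0 with weight 9 and length 2. So λ(A) = 9/2 = 9/2.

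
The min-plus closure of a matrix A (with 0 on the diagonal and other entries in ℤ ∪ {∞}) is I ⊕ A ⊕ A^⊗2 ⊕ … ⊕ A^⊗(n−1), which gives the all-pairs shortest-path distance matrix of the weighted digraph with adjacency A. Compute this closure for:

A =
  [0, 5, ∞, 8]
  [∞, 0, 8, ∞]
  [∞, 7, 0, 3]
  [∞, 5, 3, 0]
Closure =
  [0, 5, 11, 8]
  [∞, 0, 8, 11]
  [∞, 7, 0, 3]
  [∞, 5, 3, 0]

This is the Floyd-Warshall all-pairs shortest-path computation. For each intermediate vertex k = 0, 1, …, 3, update dist[i][j] ← min(dist[i][j], dist[i][k] + dist[k][j]). The final matrix gives, for each (i, j), the minimum total weight of any directed path from i to j (possibly empty when i = j).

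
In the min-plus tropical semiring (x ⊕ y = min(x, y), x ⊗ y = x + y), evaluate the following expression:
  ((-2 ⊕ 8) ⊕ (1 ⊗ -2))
((-2 ⊕ 8) ⊕ (1 ⊗ -2)) = -2

Expand innermost to outermost. Recall ⊕ takes the minimum of its arguments and ⊗ takes their sum. Working out the expression ((-2 ⊕ 8) ⊕ (1 ⊗ -2)) gives -2.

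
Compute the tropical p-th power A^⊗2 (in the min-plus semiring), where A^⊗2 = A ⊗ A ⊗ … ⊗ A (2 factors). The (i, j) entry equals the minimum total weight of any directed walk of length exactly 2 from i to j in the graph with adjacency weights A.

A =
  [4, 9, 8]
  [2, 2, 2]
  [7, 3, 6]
A^⊗2 =
  [8, 11, 11]
  [4, 4, 4]
  [5, 5, 5]

Each entry (A^⊗2)_ij equals the minimum over all length-2 walks i = v_0 → v_1 → … → v_2 = j of Σ_t A[v_t][v_{t+1}]. For example, for (i, j) = (0, 2) we minimise over 3 possible intermediate vertex sequences; the minimum is 11, attained along the walk 0 → 1 → 2.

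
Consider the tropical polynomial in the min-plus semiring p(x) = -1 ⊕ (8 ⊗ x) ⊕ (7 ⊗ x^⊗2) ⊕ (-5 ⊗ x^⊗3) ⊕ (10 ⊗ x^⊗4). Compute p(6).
p(6) = -1

A tropical monomial a ⊗ x^⊗i evaluates to a + i · x. Evaluating each term at x = 6:
  Term 0 contributes -1 + 0 · 6 = -1
  Term 1 contributes 8 + 1 · 6 = 14
  Term 2 contributes 7 + 2 · 6 = 19
  Term 3 contributes -5 + 3 · 6 = 13
  Term 4 contributes 10 + 4 · 6 = 34
p(6) = ⊕ of these = min[-1, 14, 19, 13, 34] = -1.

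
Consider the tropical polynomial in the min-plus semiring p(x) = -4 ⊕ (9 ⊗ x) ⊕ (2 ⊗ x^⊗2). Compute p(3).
p(3) = -4

A tropical monomial a ⊗ x^⊗i evaluates to a + i · x. Evaluating each term at x = 3:
  Term 0 contributes -4 + 0 · 3 = -4
  Term 1 contributes 9 + 1 · 3 = 12
  Term 2 contributes 2 + 2 · 3 = 8
p(3) = ⊕ of these = min[-4, 12, 8] = -4.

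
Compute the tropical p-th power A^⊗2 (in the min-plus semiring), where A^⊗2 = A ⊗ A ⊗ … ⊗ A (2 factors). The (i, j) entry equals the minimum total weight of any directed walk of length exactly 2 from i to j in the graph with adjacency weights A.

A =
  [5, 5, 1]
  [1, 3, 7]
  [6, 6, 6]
A^⊗2 =
  [6, 7, 6]
  [4, 6, 2]
  [7, 9, 7]

Each entry (A^⊗2)_ij equals the minimum over all length-2 walks i = v_0 → v_1 → … → v_2 = j of Σ_t A[v_t][v_{t+1}]. For example, for (i, j) = (0, 2) we minimise over 3 possible intermediate vertex sequences; the minimum is 6, attained along the walk 0 → 0 → 2.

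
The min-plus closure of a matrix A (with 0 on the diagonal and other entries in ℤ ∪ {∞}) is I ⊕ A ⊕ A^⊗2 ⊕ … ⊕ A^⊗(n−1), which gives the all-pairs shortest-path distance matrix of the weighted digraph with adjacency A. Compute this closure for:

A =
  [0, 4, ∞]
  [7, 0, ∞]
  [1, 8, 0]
Closure =
  [0, 4, ∞]
  [7, 0, ∞]
  [1, 5, 0]

This is the Floyd-Warshall all-pairs shortest-path computation. For each intermediate vertex k = 0, 1, …, 2, update dist[i][j] ← min(dist[i][j], dist[i][k] + dist[k][j]). The final matrix gives, for each (i, j), the minimum total weight of any directed path from i to j (possibly empty when i = j).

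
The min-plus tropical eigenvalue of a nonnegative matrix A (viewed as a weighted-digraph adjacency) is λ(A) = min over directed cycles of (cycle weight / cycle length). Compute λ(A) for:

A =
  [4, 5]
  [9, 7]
λ(A) = 4

Enumerate directed cycles and compute their means (weight / length). Sample:
  cycle 0 → 0: weight = 4, length = 1, mean = 4/1 ≈ 4.000
  cycle 1 → 1: weight = 7, length = 1, mean = 7/1 ≈ 7.000
  cycle 0 → 1 → 0: weight = 14, length = 2, mean = 14/2 ≈ 7.000
  cycle 1 → 0 → 1: weight = 14, length = 2, mean = 14/2 ≈ 7.000
Minimum mean = 4.000, attained e.g. along the cycle 0 → 0 with weight 4 and length 1. So λ(A) = 4/1 = 4.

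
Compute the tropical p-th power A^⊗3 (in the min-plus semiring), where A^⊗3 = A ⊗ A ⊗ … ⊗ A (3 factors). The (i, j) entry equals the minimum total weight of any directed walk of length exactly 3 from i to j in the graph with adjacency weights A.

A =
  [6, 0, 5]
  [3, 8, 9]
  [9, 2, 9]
A^⊗3 =
  [9, 3, 8]
  [6, 9, 12]
  [11, 5, 10]

Each entry (A^⊗3)_ij equals the minimum over all length-3 walks i = v_0 → v_1 → … → v_3 = j of Σ_t A[v_t][v_{t+1}]. For example, for (i, j) = (0, 2) we minimise over 9 possible intermediate vertex sequences; the minimum is 8, attained along the walk 0 → 1 → 0 → 2.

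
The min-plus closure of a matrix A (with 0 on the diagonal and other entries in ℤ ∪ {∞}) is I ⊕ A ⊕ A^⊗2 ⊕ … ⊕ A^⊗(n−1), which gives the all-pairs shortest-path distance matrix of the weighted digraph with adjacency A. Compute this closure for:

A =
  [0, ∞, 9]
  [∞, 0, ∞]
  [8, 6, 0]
Closure =
  [0, 15, 9]
  [∞, 0, ∞]
  [8, 6, 0]

This is the Floyd-Warshall all-pairs shortest-path computation. For each intermediate vertex k = 0, 1, …, 2, update dist[i][j] ← min(dist[i][j], dist[i][k] + dist[k][j]). The final matrix gives, for each (i, j), the minimum total weight of any directed path from i to j (possibly empty when i = j).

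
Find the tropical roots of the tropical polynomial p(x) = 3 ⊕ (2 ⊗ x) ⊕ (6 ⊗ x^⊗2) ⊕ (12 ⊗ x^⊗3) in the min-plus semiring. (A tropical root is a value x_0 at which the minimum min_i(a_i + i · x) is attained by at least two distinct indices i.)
Roots: {-6, -4, 1}

Each tropical root is a break point of the lower envelope of the lines y = a_i + i · x (there are 4 lines, with slopes 0, 1, ..., 3). Only the lines that attain the minimum somewhere contribute to roots; other lines are dominated. Here the surviving (envelope) indices are i = 3, i = 2, i = 1, i = 0.
Intersections between consecutive envelope lines give the roots: for adjacent envelope indices i < j the intersection is x = (a_i − a_j) / (j − i). Reading off the sorted break points: {-6, -4, 1}.
Verification: at each break x_0, at least two indices attain the minimum of min_i(a_i + i · x_0).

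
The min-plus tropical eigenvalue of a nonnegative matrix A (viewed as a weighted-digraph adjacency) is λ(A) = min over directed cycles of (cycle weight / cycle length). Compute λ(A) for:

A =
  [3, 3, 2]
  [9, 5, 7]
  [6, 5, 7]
λ(A) = 3

Enumerate directed cycles and compute their means (weight / length). Sample:
  cycle 0 → 0: weight = 3, length = 1, mean = 3/1 ≈ 3.000
  cycle 1 → 1: weight = 5, length = 1, mean = 5/1 ≈ 5.000
  cycle 2 → 2: weight = 7, length = 1, mean = 7/1 ≈ 7.000
  cycle 0 → 1 → 0: weight = 12, length = 2, mean = 12/2 ≈ 6.000
  cycle 0 → 2 → 0: weight = 8, length = 2, mean = 8/2 ≈ 4.000
  cycle 1 → 0 → 1: weight = 12, length = 2, mean = 12/2 ≈ 6.000
Minimum mean = 3.000, attained e.g. along the cycle 0 → 0 with weight 3 and length 1. So λ(A) = 3/1 = 3.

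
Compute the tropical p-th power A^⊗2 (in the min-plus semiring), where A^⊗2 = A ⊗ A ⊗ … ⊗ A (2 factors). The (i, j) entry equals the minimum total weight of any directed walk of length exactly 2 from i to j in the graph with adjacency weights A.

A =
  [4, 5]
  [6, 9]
A^⊗2 =
  [8, 9]
  [10, 11]

Each entry (A^⊗2)_ij equals the minimum over all length-2 walks i = v_0 → v_1 → … → v_2 = j of Σ_t A[v_t][v_{t+1}]. For example, for (i, j) = (0, 1) we minimise over 2 possible intermediate vertex sequences; the minimum is 9, attained along the walk 0 → 0 → 1.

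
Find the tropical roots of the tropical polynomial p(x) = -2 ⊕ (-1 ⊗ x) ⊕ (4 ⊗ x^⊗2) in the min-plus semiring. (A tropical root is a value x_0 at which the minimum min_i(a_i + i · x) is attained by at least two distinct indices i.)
Roots: {-5, -1}

Each tropical root is a break point of the lower envelope of the lines y = a_i + i · x (there are 3 lines, with slopes 0, 1, ..., 2). Only the lines that attain the minimum somewhere contribute to roots; other lines are dominated. Here the surviving (envelope) indices are i = 2, i = 1, i = 0.
Intersections between consecutive envelope lines give the roots: for adjacent envelope indices i < j the intersection is x = (a_i − a_j) / (j − i). Reading off the sorted break points: {-5, -1}.
Verification: at each break x_0, at least two indices attain the minimum of min_i(a_i + i · x_0).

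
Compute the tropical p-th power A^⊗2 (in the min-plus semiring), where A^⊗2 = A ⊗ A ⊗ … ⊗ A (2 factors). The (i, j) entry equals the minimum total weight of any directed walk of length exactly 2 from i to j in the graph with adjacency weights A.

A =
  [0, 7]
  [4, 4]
A^⊗2 =
  [0, 7]
  [4, 8]

Each entry (A^⊗2)_ij equals the minimum over all length-2 walks i = v_0 → v_1 → … → v_2 = j of Σ_t A[v_t][v_{t+1}]. For example, for (i, j) = (0, 1) we minimise over 2 possible intermediate vertex sequences; the minimum is 7, attained along the walk 0 → 0 → 1.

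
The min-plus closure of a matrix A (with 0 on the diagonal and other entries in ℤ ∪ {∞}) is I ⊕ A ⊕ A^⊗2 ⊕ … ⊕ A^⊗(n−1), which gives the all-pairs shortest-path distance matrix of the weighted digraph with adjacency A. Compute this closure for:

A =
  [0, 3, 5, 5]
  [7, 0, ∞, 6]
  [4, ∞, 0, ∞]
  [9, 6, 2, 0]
Closure =
  [0, 3, 5, 5]
  [7, 0, 8, 6]
  [4, 7, 0, 9]
  [6, 6, 2, 0]

This is the Floyd-Warshall all-pairs shortest-path computation. For each intermediate vertex k = 0, 1, …, 3, update dist[i][j] ← min(dist[i][j], dist[i][k] + dist[k][j]). The final matrix gives, for each (i, j), the minimum total weight of any directed path from i to j (possibly empty when i = j).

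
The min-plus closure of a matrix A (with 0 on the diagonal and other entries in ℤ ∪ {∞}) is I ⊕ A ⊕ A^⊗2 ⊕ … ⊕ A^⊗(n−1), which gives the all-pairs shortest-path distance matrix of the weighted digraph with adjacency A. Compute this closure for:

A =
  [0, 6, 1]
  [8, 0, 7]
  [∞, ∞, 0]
Closure =
  [0, 6, 1]
  [8, 0, 7]
  [∞, ∞, 0]

This is the Floyd-Warshall all-pairs shortest-path computation. For each intermediate vertex k = 0, 1, …, 2, update dist[i][j] ← min(dist[i][j], dist[i][k] + dist[k][j]). The final matrix gives, for each (i, j), the minimum total weight of any directed path from i to j (possibly empty when i = j).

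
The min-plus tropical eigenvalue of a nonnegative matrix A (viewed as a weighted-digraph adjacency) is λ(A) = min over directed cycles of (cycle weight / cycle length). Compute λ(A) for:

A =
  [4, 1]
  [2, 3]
λ(A) = 3/2

Enumerate directed cycles and compute their means (weight / length). Sample:
  cycle 0 → 0: weight = 4, length = 1, mean = 4/1 ≈ 4.000
  cycle 1 → 1: weight = 3, length = 1, mean = 3/1 ≈ 3.000
  cycle 0 → 1 → 0: weight = 3, length = 2, mean = 3/2 ≈ 1.500
  cycle 1 → 0 → 1: weight = 3, length = 2, mean = 3/2 ≈ 1.500
Minimum mean = 1.500, attained e.g. along the cycle 0 → 1 → 0 with weight 3 and length 2. So λ(A) = 3/2 = 3/2.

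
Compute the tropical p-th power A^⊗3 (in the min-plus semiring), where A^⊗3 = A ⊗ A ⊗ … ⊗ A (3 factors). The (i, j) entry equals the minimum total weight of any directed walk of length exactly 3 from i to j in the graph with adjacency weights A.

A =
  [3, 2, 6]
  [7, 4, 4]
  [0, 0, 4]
A^⊗3 =
  [6, 6, 9]
  [7, 6, 8]
  [4, 4, 6]

Each entry (A^⊗3)_ij equals the minimum over all length-3 walks i = v_0 → v_1 → … → v_3 = j of Σ_t A[v_t][v_{t+1}]. For example, for (i, j) = (0, 2) we minimise over 9 possible intermediate vertex sequences; the minimum is 9, attained along the walk 0 → 0 → 1 → 2.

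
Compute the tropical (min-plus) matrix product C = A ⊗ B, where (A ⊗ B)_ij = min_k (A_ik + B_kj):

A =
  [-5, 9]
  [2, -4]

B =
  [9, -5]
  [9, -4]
A ⊗ B =
  [4, -10]
  [5, -8]

Apply the min-plus product entry-by-entry:
  C[0][0] = min over k of (A[0][0] + B[0][0] = -5 + 9 = 4, A[0][1] + B[1][0] = 9 + 9 = 18) = 4 (attained at k = 0)
  C[0][1] = min over k of (A[0][0] + B[0][1] = -5 + -5 = -10, A[0][1] + B[1][1] = 9 + -4 = 5) = -10 (attained at k = 0)
  C[1][0] = min over k of (A[1][0] + B[0][0] = 2 + 9 = 11, A[1][1] + B[1][0] = -4 + 9 = 5) = 5 (attained at k = 1)
  C[1][1] = min over k of (A[1][0] + B[0][1] = 2 + -5 = -3, A[1][1] + B[1][1] = -4 + -4 = -8) = -8 (attained at k = 1)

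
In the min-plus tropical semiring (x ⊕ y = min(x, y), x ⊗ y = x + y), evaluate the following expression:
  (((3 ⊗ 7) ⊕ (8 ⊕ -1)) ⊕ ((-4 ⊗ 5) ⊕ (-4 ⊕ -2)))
(((3 ⊗ 7) ⊕ (8 ⊕ -1)) ⊕ ((-4 ⊗ 5) ⊕ (-4 ⊕ -2))) = -4

Expand innermost to outermost. Recall ⊕ takes the minimum of its arguments and ⊗ takes their sum. Working out the expression (((3 ⊗ 7) ⊕ (8 ⊕ -1)) ⊕ ((-4 ⊗ 5) ⊕ (-4 ⊕ -2))) gives -4.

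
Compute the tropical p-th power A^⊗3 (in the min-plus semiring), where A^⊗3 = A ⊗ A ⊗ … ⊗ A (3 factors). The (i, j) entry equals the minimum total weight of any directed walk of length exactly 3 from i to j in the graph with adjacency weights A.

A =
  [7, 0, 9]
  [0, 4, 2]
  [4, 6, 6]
A^⊗3 =
  [4, 0, 6]
  [0, 4, 2]
  [4, 6, 6]

Each entry (A^⊗3)_ij equals the minimum over all length-3 walks i = v_0 → v_1 → … → v_3 = j of Σ_t A[v_t][v_{t+1}]. For example, for (i, j) = (0, 2) we minimise over 9 possible intermediate vertex sequences; the minimum is 6, attained along the walk 0 → 1 → 1 → 2.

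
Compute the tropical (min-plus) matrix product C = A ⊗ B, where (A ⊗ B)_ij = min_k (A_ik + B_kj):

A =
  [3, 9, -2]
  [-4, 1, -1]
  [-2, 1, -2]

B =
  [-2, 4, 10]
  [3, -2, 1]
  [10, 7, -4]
A ⊗ B =
  [1, 5, -6]
  [-6, -1, -5]
  [-4, -1, -6]

Apply the min-plus product entry-by-entry:
  C[0][0] = min over k of (A[0][0] + B[0][0] = 3 + -2 = 1, A[0][1] + B[1][0] = 9 + 3 = 12, A[0][2] + B[2][0] = -2 + 10 = 8) = 1 (attained at k = 0)
  C[0][1] = min over k of (A[0][0] + B[0][1] = 3 + 4 = 7, A[0][1] + B[1][1] = 9 + -2 = 7, A[0][2] + B[2][1] = -2 + 7 = 5) = 5 (attained at k = 2)
  C[0][2] = min over k of (A[0][0] + B[0][2] = 3 + 10 = 13, A[0][1] + B[1][2] = 9 + 1 = 10, A[0][2] + B[2][2] = -2 + -4 = -6) = -6 (attained at k = 2)
  C[1][0] = min over k of (A[1][0] + B[0][0] = -4 + -2 = -6, A[1][1] + B[1][0] = 1 + 3 = 4, A[1][2] + B[2][0] = -1 + 10 = 9) = -6 (attained at k = 0)
  C[1][1] = min over k of (A[1][0] + B[0][1] = -4 + 4 = 0, A[1][1] + B[1][1] = 1 + -2 = -1, A[1][2] + B[2][1] = -1 + 7 = 6) = -1 (attained at k = 1)
  C[1][2] = min over k of (A[1][0] + B[0][2] = -4 + 10 = 6, A[1][1] + B[1][2] = 1 + 1 = 2, A[1][2] + B[2][2] = -1 + -4 = -5) = -5 (attained at k = 2)
  C[2][0] = min over k of (A[2][0] + B[0][0] = -2 + -2 = -4, A[2][1] + B[1][0] = 1 + 3 = 4, A[2][2] + B[2][0] = -2 + 10 = 8) = -4 (attained at k = 0)
  C[2][1] = min over k of (A[2][0] + B[0][1] = -2 + 4 = 2, A[2][1] + B[1][1] = 1 + -2 = -1, A[2][2] + B[2][1] = -2 + 7 = 5) = -1 (attained at k = 1)
  C[2][2] = min over k of (A[2][0] + B[0][2] = -2 + 10 = 8, A[2][1] + B[1][2] = 1 + 1 = 2, A[2][2] + B[2][2] = -2 + -4 = -6) = -6 (attained at k = 2)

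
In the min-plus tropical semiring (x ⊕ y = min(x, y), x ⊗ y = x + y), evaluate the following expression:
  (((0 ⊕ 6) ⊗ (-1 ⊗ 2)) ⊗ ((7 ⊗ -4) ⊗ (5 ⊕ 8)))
(((0 ⊕ 6) ⊗ (-1 ⊗ 2)) ⊗ ((7 ⊗ -4) ⊗ (5 ⊕ 8))) = 9

Expand innermost to outermost. Recall ⊕ takes the minimum of its arguments and ⊗ takes their sum. Working out the expression (((0 ⊕ 6) ⊗ (-1 ⊗ 2)) ⊗ ((7 ⊗ -4) ⊗ (5 ⊕ 8))) gives 9.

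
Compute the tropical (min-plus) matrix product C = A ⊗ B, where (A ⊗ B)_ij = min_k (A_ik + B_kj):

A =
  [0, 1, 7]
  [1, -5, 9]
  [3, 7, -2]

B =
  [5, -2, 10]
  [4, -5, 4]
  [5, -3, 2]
A ⊗ B =
  [5, -4, 5]
  [-1, -10, -1]
  [3, -5, 0]

Apply the min-plus product entry-by-entry:
  C[0][0] = min over k of (A[0][0] + B[0][0] = 0 + 5 = 5, A[0][1] + B[1][0] = 1 + 4 = 5, A[0][2] + B[2][0] = 7 + 5 = 12) = 5 (attained at k = 0)
  C[0][1] = min over k of (A[0][0] + B[0][1] = 0 + -2 = -2, A[0][1] + B[1][1] = 1 + -5 = -4, A[0][2] + B[2][1] = 7 + -3 = 4) = -4 (attained at k = 1)
  C[0][2] = min over k of (A[0][0] + B[0][2] = 0 + 10 = 10, A[0][1] + B[1][2] = 1 + 4 = 5, A[0][2] + B[2][2] = 7 + 2 = 9) = 5 (attained at k = 1)
  C[1][0] = min over k of (A[1][0] + B[0][0] = 1 + 5 = 6, A[1][1] + B[1][0] = -5 + 4 = -1, A[1][2] + B[2][0] = 9 + 5 = 14) = -1 (attained at k = 1)
  C[1][1] = min over k of (A[1][0] + B[0][1] = 1 + -2 = -1, A[1][1] + B[1][1] = -5 + -5 = -10, A[1][2] + B[2][1] = 9 + -3 = 6) = -10 (attained at k = 1)
  C[1][2] = min over k of (A[1][0] + B[0][2] = 1 + 10 = 11, A[1][1] + B[1][2] = -5 + 4 = -1, A[1][2] + B[2][2] = 9 + 2 = 11) = -1 (attained at k = 1)
  C[2][0] = min over k of (A[2][0] + B[0][0] = 3 + 5 = 8, A[2][1] + B[1][0] = 7 + 4 = 11, A[2][2] + B[2][0] = -2 + 5 = 3) = 3 (attained at k = 2)
  C[2][1] = min over k of (A[2][0] + B[0][1] = 3 + -2 = 1, A[2][1] + B[1][1] = 7 + -5 = 2, A[2][2] + B[2][1] = -2 + -3 = -5) = -5 (attained at k = 2)
  C[2][2] = min over k of (A[2][0] + B[0][2] = 3 + 10 = 13, A[2][1] + B[1][2] = 7 + 4 = 11, A[2][2] + B[2][2] = -2 + 2 = 0) = 0 (attained at k = 2)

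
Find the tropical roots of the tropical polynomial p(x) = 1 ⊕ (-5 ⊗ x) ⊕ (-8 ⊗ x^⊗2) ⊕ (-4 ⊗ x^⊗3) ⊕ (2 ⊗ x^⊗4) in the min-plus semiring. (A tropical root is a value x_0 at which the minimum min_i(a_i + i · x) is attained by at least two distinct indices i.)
Roots: {-6, -4, 3, 6}

Each tropical root is a break point of the lower envelope of the lines y = a_i + i · x (there are 5 lines, with slopes 0, 1, ..., 4). Only the lines that attain the minimum somewhere contribute to roots; other lines are dominated. Here the surviving (envelope) indices are i = 4, i = 3, i = 2, i = 1, i = 0.
Intersections between consecutive envelope lines give the roots: for adjacent envelope indices i < j the intersection is x = (a_i − a_j) / (j − i). Reading off the sorted break points: {-6, -4, 3, 6}.
Verification: at each break x_0, at least two indices attain the minimum of min_i(a_i + i · x_0).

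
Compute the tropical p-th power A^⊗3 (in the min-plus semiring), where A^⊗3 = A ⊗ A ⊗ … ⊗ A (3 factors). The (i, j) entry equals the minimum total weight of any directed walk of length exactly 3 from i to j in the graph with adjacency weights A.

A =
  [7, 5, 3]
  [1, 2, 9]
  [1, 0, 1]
A^⊗3 =
  [4, 4, 5]
  [5, 4, 5]
  [2, 2, 3]

Each entry (A^⊗3)_ij equals the minimum over all length-3 walks i = v_0 → v_1 → … → v_3 = j of Σ_t A[v_t][v_{t+1}]. For example, for (i, j) = (0, 2) we minimise over 9 possible intermediate vertex sequences; the minimum is 5, attained along the walk 0 → 2 → 2 → 2.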